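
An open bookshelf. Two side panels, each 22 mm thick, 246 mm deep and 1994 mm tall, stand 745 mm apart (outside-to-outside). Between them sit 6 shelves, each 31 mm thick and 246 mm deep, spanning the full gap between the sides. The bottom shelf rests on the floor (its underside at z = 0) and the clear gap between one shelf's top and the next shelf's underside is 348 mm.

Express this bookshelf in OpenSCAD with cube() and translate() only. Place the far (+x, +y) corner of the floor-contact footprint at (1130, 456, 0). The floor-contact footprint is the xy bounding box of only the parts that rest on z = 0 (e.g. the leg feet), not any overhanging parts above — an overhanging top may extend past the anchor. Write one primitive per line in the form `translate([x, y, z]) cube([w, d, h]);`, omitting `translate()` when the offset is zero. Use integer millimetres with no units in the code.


translate([385, 210, 0]) cube([22, 246, 1994]);
translate([1108, 210, 0]) cube([22, 246, 1994]);
translate([407, 210, 0]) cube([701, 246, 31]);
translate([407, 210, 379]) cube([701, 246, 31]);
translate([407, 210, 758]) cube([701, 246, 31]);
translate([407, 210, 1137]) cube([701, 246, 31]);
translate([407, 210, 1516]) cube([701, 246, 31]);
translate([407, 210, 1895]) cube([701, 246, 31]);


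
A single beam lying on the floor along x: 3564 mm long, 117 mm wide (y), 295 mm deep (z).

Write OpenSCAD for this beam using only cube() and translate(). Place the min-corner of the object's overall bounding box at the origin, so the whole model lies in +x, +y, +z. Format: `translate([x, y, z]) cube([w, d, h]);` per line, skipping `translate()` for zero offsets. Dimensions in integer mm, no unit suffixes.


cube([3564, 117, 295]);


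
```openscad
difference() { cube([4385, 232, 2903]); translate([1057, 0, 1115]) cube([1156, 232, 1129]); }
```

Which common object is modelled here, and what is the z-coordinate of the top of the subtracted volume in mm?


A wall with a window opening. The window head height is 2244 mm.

A wall with a rectangular opening subtracted — a window. Sill at z = 1115, opening 1129 mm tall, so the head is at 1115 + 1129 = 2244 mm.


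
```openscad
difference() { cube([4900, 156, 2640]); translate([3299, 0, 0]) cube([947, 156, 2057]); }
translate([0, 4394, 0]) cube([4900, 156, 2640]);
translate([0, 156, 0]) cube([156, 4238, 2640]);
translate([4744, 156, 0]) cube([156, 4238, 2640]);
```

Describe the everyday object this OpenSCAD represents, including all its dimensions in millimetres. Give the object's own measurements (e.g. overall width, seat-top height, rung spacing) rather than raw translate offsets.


A single room: four walls, each 2640 mm tall and 156 mm thick, enclosing an outside footprint 4900×4550 mm (x × y), no floor or roof. The front and back walls (−y and +y sides) run the full x-width; the side walls fit between their inner faces. A door opening 947 mm wide and 2057 mm tall is cut through the front wall from the floor up, its −x edge 3299 mm from the wall's −x end.


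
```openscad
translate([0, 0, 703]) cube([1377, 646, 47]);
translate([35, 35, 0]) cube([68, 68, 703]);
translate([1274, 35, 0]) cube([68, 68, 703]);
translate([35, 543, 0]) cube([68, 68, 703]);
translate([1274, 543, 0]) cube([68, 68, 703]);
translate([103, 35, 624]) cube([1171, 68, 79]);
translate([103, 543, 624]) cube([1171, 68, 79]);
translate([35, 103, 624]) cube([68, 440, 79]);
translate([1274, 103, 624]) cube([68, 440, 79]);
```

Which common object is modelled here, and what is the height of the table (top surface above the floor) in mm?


A table. The table height is 750 mm.

A 1377×646×47 slab sits at z = 703 on four 68 mm square posts — a table. The top surface is at 703 + 47 = 750 mm.


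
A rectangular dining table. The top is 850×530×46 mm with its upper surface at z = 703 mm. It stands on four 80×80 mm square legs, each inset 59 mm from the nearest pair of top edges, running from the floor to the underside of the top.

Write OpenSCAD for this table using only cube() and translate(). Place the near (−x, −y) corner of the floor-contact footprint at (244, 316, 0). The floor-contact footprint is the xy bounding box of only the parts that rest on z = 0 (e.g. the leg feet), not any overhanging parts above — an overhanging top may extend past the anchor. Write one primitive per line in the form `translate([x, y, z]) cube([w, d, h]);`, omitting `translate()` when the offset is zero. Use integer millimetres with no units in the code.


translate([185, 257, 657]) cube([850, 530, 46]);
translate([244, 316, 0]) cube([80, 80, 657]);
translate([896, 316, 0]) cube([80, 80, 657]);
translate([244, 648, 0]) cube([80, 80, 657]);
translate([896, 648, 0]) cube([80, 80, 657]);


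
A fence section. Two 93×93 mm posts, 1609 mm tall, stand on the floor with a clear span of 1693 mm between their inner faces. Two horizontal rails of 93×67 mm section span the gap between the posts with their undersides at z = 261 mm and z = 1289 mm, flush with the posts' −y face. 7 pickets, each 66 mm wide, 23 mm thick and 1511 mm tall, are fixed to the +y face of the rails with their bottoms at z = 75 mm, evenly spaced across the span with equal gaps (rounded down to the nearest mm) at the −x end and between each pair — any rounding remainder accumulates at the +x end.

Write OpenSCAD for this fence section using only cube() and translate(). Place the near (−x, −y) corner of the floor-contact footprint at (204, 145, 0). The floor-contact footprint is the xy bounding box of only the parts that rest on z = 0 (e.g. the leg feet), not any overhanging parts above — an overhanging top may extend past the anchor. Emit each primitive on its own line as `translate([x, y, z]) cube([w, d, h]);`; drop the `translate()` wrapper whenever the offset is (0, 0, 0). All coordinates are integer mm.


translate([204, 145, 0]) cube([93, 93, 1609]);
translate([1990, 145, 0]) cube([93, 93, 1609]);
translate([297, 145, 261]) cube([1693, 93, 67]);
translate([297, 145, 1289]) cube([1693, 93, 67]);
translate([450, 238, 75]) cube([66, 23, 1511]);
translate([669, 238, 75]) cube([66, 23, 1511]);
translate([888, 238, 75]) cube([66, 23, 1511]);
translate([1107, 238, 75]) cube([66, 23, 1511]);
translate([1326, 238, 75]) cube([66, 23, 1511]);
translate([1545, 238, 75]) cube([66, 23, 1511]);
translate([1764, 238, 75]) cube([66, 23, 1511]);


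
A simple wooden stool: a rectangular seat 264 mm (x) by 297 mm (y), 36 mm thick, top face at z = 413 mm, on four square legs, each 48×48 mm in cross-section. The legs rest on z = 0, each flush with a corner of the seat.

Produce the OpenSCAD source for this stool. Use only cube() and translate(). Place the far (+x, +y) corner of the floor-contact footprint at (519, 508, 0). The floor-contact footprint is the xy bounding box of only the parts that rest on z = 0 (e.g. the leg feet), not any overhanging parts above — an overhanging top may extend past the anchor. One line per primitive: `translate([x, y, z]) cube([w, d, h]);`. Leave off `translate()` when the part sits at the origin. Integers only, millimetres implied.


// leg_h = 413 - 36 = 377
translate([255, 211, 377]) cube([264, 297, 36]);
translate([255, 211, 0]) cube([48, 48, 377]);
translate([471, 211, 0]) cube([48, 48, 377]);
translate([255, 460, 0]) cube([48, 48, 377]);
translate([471, 460, 0]) cube([48, 48, 377]);


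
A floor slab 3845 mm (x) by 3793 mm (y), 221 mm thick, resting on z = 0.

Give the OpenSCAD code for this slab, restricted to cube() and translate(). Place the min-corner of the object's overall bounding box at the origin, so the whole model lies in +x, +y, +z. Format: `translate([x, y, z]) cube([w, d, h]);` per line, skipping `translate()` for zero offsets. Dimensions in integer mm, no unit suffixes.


cube([3845, 3793, 221]);


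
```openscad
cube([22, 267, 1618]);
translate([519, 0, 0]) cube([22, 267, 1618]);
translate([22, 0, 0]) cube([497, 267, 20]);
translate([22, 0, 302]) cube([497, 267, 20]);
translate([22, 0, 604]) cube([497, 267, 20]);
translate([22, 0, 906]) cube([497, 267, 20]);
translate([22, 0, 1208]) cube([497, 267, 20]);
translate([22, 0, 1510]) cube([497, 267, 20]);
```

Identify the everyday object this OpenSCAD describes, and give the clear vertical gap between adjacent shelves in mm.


A bookshelf. The clear shelf gap is 282 mm.

Two tall side panels with 6 horizontal boards between them — a bookshelf. The first two shelf undersides are at z = 0 and z = 302; with shelf thickness 20, the clear gap is 302 − 0 − 20 = 282 mm.


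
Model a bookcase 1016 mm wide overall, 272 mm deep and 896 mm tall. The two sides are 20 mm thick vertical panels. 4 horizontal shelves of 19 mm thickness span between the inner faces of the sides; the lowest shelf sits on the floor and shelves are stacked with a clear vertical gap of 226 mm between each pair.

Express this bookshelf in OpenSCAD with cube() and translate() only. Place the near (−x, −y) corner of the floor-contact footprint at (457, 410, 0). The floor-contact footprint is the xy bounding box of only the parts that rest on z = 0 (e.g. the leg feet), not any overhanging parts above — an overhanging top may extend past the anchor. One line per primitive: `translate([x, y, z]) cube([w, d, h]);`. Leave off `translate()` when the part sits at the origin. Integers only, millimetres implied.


translate([457, 410, 0]) cube([20, 272, 896]);
translate([1453, 410, 0]) cube([20, 272, 896]);
translate([477, 410, 0]) cube([976, 272, 19]);
translate([477, 410, 245]) cube([976, 272, 19]);
translate([477, 410, 490]) cube([976, 272, 19]);
translate([477, 410, 735]) cube([976, 272, 19]);


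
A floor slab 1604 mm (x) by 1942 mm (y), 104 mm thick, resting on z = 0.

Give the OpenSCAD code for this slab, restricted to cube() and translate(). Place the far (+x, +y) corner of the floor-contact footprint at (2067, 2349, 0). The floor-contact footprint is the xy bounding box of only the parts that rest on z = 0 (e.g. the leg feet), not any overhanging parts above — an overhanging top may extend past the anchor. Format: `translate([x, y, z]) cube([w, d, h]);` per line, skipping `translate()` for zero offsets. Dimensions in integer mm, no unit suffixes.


translate([463, 407, 0]) cube([1604, 1942, 104]);


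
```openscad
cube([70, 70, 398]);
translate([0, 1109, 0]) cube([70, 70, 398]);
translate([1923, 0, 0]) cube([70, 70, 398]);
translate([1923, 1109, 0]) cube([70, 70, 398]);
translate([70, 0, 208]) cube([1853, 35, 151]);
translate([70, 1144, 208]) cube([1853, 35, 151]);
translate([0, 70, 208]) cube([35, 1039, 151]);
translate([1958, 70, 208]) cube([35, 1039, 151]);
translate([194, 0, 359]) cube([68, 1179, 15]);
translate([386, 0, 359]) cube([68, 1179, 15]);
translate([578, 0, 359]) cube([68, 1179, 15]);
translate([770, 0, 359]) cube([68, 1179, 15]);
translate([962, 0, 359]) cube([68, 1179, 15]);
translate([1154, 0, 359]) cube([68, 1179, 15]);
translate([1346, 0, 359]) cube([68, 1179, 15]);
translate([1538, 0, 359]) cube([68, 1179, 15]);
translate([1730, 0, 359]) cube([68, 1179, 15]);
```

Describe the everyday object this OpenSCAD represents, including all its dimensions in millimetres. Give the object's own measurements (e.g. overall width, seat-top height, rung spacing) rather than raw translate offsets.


A bed frame 1993 mm long (x) by 1179 mm wide (y). Four 70×70 mm corner posts, 398 mm tall, at the corners of the footprint. Four rails of 35 mm thickness and 151 mm height run between adjacent posts with their undersides at z = 208 mm, their outer faces flush with the outside of the frame (the two x-running rails run between the posts' inner faces; the two y-running rails run between the posts' inner faces). 9 slats, each 68 mm wide (x) and 15 mm thick, lie across the top of the two x-running rails, running the full 1179 mm width of the frame in y; along x they sit between the end posts with a 124 mm gap after the −x posts and between neighbouring slats, leaving 125 mm before the +x posts.


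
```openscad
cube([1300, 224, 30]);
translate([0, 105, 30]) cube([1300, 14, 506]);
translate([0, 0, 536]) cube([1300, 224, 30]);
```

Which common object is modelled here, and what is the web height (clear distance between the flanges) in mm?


An I-beam. The web height is 506 mm.

Two wide flanges with a thin centred web — an I-beam. Overall 566 mm minus two 30 mm flanges gives a web of 566 − 2·30 = 506 mm.


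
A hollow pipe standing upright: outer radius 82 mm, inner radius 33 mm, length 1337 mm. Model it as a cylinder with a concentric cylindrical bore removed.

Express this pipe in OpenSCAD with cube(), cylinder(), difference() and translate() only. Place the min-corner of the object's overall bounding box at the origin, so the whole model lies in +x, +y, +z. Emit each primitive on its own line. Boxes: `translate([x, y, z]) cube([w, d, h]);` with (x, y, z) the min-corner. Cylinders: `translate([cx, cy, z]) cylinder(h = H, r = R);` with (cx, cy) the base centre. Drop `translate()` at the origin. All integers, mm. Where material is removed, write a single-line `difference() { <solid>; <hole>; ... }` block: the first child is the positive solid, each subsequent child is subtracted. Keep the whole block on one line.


difference() { translate([82, 82, 0]) cylinder(h = 1337, r = 82); translate([82, 82, 0]) cylinder(h = 1337, r = 33); }


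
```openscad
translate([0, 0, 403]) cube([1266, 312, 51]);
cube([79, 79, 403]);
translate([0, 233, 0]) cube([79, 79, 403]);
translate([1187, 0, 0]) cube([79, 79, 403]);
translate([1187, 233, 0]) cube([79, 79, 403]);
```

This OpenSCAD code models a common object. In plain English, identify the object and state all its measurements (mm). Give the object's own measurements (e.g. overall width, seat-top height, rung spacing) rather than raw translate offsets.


A bench: a 1266×312 mm seat slab, 51 mm thick, top at z = 454 mm, on four 79×79 mm square legs flush with the seat corners and standing on z = 0.


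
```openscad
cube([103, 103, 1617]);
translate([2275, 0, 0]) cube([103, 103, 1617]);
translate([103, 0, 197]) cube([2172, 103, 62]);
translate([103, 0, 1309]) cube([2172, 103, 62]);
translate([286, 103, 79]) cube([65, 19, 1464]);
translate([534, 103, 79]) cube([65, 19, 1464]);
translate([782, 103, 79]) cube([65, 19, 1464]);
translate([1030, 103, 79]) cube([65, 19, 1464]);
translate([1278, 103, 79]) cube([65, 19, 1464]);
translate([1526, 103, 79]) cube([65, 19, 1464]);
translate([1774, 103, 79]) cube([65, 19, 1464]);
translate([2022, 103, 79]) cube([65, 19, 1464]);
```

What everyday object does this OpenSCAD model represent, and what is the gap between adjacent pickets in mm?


A fence section. The picket gap is 183 mm.

Two posts, two rails, 8 pickets — a fence section. Span 2172 mm holds 8 pickets of 65 mm with 9 equal gaps: ⌊(2172 − 8·65) / 9⌋ = 183 mm.


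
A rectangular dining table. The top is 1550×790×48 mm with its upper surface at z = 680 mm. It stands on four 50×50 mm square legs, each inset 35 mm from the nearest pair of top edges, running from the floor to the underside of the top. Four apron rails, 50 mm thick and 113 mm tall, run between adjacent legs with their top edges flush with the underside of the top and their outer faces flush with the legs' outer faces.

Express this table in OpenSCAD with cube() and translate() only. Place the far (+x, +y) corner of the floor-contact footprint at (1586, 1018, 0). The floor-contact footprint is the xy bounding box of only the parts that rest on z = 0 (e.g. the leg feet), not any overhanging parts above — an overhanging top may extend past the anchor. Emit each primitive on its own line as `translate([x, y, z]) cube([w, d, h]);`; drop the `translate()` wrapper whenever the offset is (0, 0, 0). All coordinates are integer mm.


translate([71, 263, 632]) cube([1550, 790, 48]);
translate([106, 298, 0]) cube([50, 50, 632]);
translate([1536, 298, 0]) cube([50, 50, 632]);
translate([106, 968, 0]) cube([50, 50, 632]);
translate([1536, 968, 0]) cube([50, 50, 632]);
translate([156, 298, 519]) cube([1380, 50, 113]);
translate([156, 968, 519]) cube([1380, 50, 113]);
translate([106, 348, 519]) cube([50, 620, 113]);
translate([1536, 348, 519]) cube([50, 620, 113]);


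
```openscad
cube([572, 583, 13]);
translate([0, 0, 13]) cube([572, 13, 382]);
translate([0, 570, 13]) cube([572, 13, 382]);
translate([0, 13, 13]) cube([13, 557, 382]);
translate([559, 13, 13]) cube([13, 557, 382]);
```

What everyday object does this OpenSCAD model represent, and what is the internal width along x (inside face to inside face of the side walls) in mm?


An open box. The internal width is 546 mm.

A 572×583 base slab with four walls standing on it — an open box. The base is 572 mm wide and the walls are 13 mm thick, so the internal width is 572 − 2 × 13 = 546 mm.


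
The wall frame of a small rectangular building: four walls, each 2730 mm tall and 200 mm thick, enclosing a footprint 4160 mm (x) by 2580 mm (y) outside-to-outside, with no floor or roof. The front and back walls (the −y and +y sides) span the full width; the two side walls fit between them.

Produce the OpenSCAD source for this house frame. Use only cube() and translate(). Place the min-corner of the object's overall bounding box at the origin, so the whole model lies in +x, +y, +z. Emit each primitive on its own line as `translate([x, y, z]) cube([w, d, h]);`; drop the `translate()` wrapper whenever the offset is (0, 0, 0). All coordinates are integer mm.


cube([4160, 200, 2730]);
translate([0, 2380, 0]) cube([4160, 200, 2730]);
translate([0, 200, 0]) cube([200, 2180, 2730]);
translate([3960, 200, 0]) cube([200, 2180, 2730]);


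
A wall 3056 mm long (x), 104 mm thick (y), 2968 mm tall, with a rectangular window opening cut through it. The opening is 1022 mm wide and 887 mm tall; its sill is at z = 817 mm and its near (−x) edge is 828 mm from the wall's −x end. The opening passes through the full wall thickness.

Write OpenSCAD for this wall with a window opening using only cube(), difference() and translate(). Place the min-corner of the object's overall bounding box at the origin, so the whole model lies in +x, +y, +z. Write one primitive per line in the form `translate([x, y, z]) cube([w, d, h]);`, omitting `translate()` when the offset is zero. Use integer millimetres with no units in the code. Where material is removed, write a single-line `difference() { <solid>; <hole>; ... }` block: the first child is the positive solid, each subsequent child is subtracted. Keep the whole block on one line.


difference() { cube([3056, 104, 2968]); translate([828, 0, 817]) cube([1022, 104, 887]); }


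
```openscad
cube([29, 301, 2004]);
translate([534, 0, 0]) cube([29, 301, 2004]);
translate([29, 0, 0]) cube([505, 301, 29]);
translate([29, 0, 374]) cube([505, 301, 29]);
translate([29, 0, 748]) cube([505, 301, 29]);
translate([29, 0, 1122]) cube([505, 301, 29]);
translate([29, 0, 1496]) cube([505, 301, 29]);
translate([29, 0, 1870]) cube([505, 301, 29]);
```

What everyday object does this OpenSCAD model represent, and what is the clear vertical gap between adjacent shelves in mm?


A bookshelf. The clear shelf gap is 345 mm.

Two tall side panels with 6 horizontal boards between them — a bookshelf. The first two shelf undersides are at z = 0 and z = 374; with shelf thickness 29, the clear gap is 374 − 0 − 29 = 345 mm.


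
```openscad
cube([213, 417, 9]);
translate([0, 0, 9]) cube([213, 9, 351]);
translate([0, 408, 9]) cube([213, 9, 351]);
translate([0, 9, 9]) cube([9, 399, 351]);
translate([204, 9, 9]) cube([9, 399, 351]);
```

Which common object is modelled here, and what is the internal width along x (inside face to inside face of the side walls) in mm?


An open box. The internal width is 195 mm.

A 213×417 base slab with four walls standing on it — an open box. The base is 213 mm wide and the walls are 9 mm thick, so the internal width is 213 − 2 × 9 = 195 mm.


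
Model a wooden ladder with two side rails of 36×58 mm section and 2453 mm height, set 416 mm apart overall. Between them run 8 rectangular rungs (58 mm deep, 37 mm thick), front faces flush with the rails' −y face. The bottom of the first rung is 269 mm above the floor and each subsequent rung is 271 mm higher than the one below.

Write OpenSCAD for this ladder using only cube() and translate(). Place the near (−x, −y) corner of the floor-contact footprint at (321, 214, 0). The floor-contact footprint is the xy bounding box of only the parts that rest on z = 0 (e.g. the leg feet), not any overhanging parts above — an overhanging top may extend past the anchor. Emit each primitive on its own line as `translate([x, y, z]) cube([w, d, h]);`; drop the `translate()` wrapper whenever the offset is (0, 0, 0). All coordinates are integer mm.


translate([321, 214, 0]) cube([36, 58, 2453]);
translate([701, 214, 0]) cube([36, 58, 2453]);
translate([357, 214, 269]) cube([344, 58, 37]);
translate([357, 214, 540]) cube([344, 58, 37]);
translate([357, 214, 811]) cube([344, 58, 37]);
translate([357, 214, 1082]) cube([344, 58, 37]);
translate([357, 214, 1353]) cube([344, 58, 37]);
translate([357, 214, 1624]) cube([344, 58, 37]);
translate([357, 214, 1895]) cube([344, 58, 37]);
translate([357, 214, 2166]) cube([344, 58, 37]);


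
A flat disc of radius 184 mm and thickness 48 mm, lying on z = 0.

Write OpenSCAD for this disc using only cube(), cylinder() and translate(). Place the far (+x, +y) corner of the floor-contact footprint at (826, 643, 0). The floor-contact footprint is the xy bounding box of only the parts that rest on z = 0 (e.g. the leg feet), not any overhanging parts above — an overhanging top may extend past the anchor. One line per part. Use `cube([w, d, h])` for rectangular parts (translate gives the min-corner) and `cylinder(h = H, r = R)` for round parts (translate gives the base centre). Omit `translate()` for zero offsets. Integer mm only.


translate([642, 459, 0]) cylinder(h = 48, r = 184);


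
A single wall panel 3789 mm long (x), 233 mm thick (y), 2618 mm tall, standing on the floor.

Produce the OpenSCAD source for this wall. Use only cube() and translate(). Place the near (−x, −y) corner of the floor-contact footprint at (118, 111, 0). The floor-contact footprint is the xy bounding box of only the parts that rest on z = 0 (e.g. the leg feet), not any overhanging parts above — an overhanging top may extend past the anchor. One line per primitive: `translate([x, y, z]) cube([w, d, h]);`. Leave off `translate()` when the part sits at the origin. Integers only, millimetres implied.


translate([118, 111, 0]) cube([3789, 233, 2618]);


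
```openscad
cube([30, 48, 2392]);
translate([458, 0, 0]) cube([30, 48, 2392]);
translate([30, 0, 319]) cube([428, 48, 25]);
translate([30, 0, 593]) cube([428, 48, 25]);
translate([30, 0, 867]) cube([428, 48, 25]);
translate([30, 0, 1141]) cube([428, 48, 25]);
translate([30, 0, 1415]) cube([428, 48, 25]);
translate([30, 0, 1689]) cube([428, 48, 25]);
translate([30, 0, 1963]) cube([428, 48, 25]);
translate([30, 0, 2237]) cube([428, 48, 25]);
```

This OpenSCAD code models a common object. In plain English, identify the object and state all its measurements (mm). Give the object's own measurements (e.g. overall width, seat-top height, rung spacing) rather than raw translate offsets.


A straight ladder. Two 30×48 mm vertical rails, 2392 mm tall, stand 488 mm apart (outside-to-outside) with their front faces coplanar on the −y side. 8 rungs, each 48 mm deep and 25 mm tall, span between the inner faces of the rails, front faces flush with the rails. The lowest rung's underside is at z = 319 mm and rungs are spaced 274 mm apart (underside to underside).


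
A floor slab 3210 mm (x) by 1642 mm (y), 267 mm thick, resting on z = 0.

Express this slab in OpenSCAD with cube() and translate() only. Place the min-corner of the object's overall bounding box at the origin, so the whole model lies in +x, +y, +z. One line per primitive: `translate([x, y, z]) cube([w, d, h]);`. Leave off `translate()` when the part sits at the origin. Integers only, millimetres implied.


cube([3210, 1642, 267]);


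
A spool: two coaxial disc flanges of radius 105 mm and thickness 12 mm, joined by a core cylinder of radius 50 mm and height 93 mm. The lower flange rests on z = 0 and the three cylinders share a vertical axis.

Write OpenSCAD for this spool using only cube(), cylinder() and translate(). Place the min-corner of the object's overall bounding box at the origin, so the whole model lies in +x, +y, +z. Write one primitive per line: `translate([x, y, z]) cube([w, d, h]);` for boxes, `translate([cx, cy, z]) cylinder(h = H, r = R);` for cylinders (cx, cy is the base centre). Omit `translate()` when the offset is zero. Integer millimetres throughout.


translate([105, 105, 0]) cylinder(h = 12, r = 105);
translate([105, 105, 12]) cylinder(h = 93, r = 50);
translate([105, 105, 105]) cylinder(h = 12, r = 105);


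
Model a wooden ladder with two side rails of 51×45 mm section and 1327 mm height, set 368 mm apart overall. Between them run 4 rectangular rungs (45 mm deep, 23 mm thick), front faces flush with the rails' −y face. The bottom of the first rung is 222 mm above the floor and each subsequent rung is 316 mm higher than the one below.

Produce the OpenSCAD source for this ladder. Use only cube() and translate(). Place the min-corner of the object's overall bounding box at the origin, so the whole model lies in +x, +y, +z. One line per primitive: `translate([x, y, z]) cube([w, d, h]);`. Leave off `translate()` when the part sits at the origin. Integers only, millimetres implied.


cube([51, 45, 1327]);
translate([317, 0, 0]) cube([51, 45, 1327]);
translate([51, 0, 222]) cube([266, 45, 23]);
translate([51, 0, 538]) cube([266, 45, 23]);
translate([51, 0, 854]) cube([266, 45, 23]);
translate([51, 0, 1170]) cube([266, 45, 23]);


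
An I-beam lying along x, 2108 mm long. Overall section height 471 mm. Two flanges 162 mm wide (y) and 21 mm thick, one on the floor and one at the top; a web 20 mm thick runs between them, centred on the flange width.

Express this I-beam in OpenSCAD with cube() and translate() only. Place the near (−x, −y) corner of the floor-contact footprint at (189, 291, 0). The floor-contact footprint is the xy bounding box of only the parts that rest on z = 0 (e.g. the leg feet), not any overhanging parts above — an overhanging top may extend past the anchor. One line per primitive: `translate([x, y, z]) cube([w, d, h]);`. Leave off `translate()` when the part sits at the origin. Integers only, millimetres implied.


translate([189, 291, 0]) cube([2108, 162, 21]);
translate([189, 362, 21]) cube([2108, 20, 429]);
translate([189, 291, 450]) cube([2108, 162, 21]);


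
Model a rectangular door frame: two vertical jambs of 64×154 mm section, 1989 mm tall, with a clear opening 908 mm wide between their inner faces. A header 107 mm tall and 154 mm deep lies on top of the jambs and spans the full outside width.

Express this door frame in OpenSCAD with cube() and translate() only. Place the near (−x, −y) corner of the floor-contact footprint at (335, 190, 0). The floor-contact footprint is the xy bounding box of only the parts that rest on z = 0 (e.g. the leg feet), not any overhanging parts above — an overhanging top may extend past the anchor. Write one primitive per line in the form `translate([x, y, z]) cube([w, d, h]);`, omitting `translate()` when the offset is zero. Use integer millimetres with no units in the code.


translate([335, 190, 0]) cube([64, 154, 1989]);
translate([1307, 190, 0]) cube([64, 154, 1989]);
translate([335, 190, 1989]) cube([1036, 154, 107]);


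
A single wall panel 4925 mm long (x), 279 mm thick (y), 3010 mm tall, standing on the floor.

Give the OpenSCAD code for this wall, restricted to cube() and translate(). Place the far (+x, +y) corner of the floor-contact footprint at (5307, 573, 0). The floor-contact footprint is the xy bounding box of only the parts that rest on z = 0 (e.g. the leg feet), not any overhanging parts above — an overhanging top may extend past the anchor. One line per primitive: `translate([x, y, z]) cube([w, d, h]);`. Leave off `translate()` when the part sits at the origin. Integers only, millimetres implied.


translate([382, 294, 0]) cube([4925, 279, 3010]);


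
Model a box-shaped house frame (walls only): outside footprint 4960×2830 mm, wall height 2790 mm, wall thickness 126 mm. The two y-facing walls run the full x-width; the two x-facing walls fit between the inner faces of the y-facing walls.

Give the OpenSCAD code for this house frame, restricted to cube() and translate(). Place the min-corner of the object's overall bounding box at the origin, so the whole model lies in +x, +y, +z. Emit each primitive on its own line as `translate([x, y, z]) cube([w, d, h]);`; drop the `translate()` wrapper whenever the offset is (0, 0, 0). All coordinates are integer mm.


cube([4960, 126, 2790]);
translate([0, 2704, 0]) cube([4960, 126, 2790]);
translate([0, 126, 0]) cube([126, 2578, 2790]);
translate([4834, 126, 0]) cube([126, 2578, 2790]);


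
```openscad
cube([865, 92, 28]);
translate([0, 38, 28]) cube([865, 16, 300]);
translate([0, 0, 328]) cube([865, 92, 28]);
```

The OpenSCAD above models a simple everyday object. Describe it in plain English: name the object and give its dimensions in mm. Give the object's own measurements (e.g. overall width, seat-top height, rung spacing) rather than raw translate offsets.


An I-beam lying along x, 865 mm long. Overall section height 356 mm. Two flanges 92 mm wide (y) and 28 mm thick, one on the floor and one at the top; a web 16 mm thick runs between them, centred on the flange width.


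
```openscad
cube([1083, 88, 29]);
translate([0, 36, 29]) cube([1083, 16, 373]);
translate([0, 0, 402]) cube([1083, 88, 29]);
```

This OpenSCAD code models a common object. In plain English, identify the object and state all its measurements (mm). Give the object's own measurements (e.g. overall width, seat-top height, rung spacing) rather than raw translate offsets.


An I-beam lying along x, 1083 mm long. Overall section height 431 mm. Two flanges 88 mm wide (y) and 29 mm thick, one on the floor and one at the top; a web 16 mm thick runs between them, centred on the flange width.


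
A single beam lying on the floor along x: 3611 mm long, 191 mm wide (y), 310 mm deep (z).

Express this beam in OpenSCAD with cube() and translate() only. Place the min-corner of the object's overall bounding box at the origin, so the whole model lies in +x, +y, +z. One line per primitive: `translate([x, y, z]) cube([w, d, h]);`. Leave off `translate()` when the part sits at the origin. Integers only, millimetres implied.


cube([3611, 191, 310]);


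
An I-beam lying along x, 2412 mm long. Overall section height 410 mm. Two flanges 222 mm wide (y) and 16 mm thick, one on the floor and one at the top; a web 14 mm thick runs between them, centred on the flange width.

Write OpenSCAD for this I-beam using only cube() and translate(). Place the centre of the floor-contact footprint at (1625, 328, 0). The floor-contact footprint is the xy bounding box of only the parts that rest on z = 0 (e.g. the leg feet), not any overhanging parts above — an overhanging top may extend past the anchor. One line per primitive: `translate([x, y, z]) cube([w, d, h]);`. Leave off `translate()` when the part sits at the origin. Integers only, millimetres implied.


translate([419, 217, 0]) cube([2412, 222, 16]);
translate([419, 321, 16]) cube([2412, 14, 378]);
translate([419, 217, 394]) cube([2412, 222, 16]);


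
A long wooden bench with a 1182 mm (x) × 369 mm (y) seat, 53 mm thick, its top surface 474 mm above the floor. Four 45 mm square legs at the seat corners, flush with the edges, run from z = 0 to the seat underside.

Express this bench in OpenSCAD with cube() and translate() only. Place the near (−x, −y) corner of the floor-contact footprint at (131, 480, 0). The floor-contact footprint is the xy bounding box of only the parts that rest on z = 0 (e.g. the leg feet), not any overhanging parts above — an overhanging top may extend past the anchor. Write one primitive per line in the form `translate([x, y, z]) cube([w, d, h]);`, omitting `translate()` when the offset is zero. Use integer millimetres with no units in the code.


// leg_h = 474 − 53 = 421
translate([131, 480, 421]) cube([1182, 369, 53]);
translate([131, 480, 0]) cube([45, 45, 421]);
translate([131, 804, 0]) cube([45, 45, 421]);
translate([1268, 480, 0]) cube([45, 45, 421]);
translate([1268, 804, 0]) cube([45, 45, 421]);


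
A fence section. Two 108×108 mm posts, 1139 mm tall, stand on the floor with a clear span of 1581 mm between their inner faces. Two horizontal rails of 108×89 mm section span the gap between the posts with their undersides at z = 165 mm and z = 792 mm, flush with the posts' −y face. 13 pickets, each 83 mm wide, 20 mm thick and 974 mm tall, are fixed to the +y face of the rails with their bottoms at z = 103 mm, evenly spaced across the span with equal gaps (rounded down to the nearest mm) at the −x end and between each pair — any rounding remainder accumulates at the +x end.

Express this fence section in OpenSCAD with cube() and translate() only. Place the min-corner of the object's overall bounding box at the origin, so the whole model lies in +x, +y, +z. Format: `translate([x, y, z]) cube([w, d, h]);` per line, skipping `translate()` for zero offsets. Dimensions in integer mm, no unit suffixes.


cube([108, 108, 1139]);
translate([1689, 0, 0]) cube([108, 108, 1139]);
translate([108, 0, 165]) cube([1581, 108, 89]);
translate([108, 0, 792]) cube([1581, 108, 89]);
translate([143, 108, 103]) cube([83, 20, 974]);
translate([261, 108, 103]) cube([83, 20, 974]);
translate([379, 108, 103]) cube([83, 20, 974]);
translate([497, 108, 103]) cube([83, 20, 974]);
translate([615, 108, 103]) cube([83, 20, 974]);
translate([733, 108, 103]) cube([83, 20, 974]);
translate([851, 108, 103]) cube([83, 20, 974]);
translate([969, 108, 103]) cube([83, 20, 974]);
translate([1087, 108, 103]) cube([83, 20, 974]);
translate([1205, 108, 103]) cube([83, 20, 974]);
translate([1323, 108, 103]) cube([83, 20, 974]);
translate([1441, 108, 103]) cube([83, 20, 974]);
translate([1559, 108, 103]) cube([83, 20, 974]);


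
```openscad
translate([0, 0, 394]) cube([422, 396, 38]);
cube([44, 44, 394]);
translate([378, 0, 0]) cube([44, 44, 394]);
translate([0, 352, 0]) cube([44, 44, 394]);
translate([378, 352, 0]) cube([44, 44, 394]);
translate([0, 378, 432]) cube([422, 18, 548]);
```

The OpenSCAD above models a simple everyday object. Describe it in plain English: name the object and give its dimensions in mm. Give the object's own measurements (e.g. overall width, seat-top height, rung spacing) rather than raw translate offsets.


A chair. The seat is a 422×396×38 mm slab with its top at z = 432 mm, on four 44×44 mm corner legs (flush with the seat edges, standing on z = 0). A flat backrest 18 mm thick, 548 mm tall, spans the full seat width and rises from the seat top along its +y edge, rear face flush with the rear of the seat.


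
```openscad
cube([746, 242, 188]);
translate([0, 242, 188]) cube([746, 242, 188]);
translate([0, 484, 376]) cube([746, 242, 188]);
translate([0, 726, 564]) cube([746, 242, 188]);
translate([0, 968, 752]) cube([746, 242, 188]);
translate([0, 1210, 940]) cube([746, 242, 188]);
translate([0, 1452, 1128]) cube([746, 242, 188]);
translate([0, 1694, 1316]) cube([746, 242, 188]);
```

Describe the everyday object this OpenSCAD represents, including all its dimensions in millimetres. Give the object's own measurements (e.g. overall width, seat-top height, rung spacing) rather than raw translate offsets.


A straight staircase of 8 solid steps. Each step is 746 mm wide (x), 242 mm deep (y, the going) and 188 mm tall (the rise). The first step rests on the floor; each subsequent step sits one going further in +y and one rise higher in +z, directly behind and above the previous step with no overlap.


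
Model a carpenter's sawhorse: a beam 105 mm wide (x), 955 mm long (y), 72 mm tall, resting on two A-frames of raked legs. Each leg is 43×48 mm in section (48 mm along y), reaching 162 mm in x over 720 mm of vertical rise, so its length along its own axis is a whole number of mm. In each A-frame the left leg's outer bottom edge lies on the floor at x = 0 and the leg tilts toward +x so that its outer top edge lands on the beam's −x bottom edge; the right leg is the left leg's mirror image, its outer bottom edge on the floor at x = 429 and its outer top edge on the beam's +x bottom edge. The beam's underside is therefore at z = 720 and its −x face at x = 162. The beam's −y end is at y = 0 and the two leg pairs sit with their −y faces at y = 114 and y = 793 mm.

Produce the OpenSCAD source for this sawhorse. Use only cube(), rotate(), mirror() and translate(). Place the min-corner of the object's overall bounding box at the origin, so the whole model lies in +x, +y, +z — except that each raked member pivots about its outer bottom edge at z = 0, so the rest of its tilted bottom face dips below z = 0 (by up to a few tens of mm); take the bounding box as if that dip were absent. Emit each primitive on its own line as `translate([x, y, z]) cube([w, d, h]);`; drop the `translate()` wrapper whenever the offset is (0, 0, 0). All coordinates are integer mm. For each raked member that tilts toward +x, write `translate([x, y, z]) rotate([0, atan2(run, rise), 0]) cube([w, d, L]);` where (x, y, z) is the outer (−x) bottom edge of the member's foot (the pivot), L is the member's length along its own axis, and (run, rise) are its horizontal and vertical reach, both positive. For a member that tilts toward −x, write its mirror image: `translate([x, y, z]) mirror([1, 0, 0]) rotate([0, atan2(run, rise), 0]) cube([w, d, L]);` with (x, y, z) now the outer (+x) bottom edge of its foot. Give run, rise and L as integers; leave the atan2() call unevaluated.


// leg length = √(162² + 720²) = 738
// right-leg outer foot x = 2·162 + 105 = 429
// beam min-corner = (162, 0, 720)
translate([162, 0, 720]) cube([105, 955, 72]);
translate([0, 114, 0]) rotate([0, atan2(162, 720), 0]) cube([43, 48, 738]);
translate([429, 114, 0]) mirror([1, 0, 0]) rotate([0, atan2(162, 720), 0]) cube([43, 48, 738]);
translate([0, 793, 0]) rotate([0, atan2(162, 720), 0]) cube([43, 48, 738]);
translate([429, 793, 0]) mirror([1, 0, 0]) rotate([0, atan2(162, 720), 0]) cube([43, 48, 738]);


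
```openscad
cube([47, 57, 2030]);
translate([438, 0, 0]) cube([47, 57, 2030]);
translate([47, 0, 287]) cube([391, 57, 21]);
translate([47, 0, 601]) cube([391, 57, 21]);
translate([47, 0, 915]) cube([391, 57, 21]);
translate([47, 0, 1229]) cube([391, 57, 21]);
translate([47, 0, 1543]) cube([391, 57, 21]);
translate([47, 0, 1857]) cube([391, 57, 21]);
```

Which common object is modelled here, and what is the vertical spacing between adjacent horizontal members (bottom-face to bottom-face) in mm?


A ladder. The rung spacing is 314 mm.

Two tall 47×57 posts with 6 short bars between them — a ladder. Adjacent rungs sit at z = 287 and z = 601, so the spacing is 601 − 287 = 314 mm.


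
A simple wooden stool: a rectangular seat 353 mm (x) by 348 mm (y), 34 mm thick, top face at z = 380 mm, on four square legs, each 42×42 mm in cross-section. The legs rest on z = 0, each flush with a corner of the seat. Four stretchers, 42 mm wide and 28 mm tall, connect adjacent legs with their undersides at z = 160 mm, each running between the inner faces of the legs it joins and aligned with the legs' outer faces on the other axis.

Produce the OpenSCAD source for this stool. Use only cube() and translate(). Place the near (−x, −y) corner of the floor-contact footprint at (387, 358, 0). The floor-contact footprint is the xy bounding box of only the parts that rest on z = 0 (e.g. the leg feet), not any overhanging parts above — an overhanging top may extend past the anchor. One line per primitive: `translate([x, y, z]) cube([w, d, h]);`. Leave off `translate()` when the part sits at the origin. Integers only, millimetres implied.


// leg_h = 380 - 34 = 346
// stretcher span = 353 - 2*42 = 269
translate([387, 358, 346]) cube([353, 348, 34]);
translate([387, 358, 0]) cube([42, 42, 346]);
translate([698, 358, 0]) cube([42, 42, 346]);
translate([387, 664, 0]) cube([42, 42, 346]);
translate([698, 664, 0]) cube([42, 42, 346]);
translate([429, 358, 160]) cube([269, 42, 28]);
translate([429, 664, 160]) cube([269, 42, 28]);
translate([387, 400, 160]) cube([42, 264, 28]);
translate([698, 400, 160]) cube([42, 264, 28]);
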